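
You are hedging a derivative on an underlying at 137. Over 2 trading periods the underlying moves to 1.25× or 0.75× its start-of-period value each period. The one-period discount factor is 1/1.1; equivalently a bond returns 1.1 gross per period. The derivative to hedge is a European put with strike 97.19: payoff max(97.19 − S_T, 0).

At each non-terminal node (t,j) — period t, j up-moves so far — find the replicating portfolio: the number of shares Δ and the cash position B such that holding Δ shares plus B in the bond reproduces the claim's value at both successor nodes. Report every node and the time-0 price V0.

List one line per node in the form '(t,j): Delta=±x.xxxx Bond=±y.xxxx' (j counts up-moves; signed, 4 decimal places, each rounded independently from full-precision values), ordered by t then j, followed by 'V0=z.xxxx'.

No-arbitrage ⇒ martingale measure with p* = (R−d)/(u−d) = 0.7000.
Terminal values V(2,·): V(2,0)=20.1275, V(2,1)=0.0000, V(2,2)=0.0000
Node (1,0) S=102.7500: V=(p*·0.0000+(1−p*)·20.1275)/1.1=5.4893; Δ=(0.0000−20.1275)/(128.4375−77.0625)=-0.3918; B=V−Δ·S=45.7443
Node (1,1) S=171.2500: V=(p*·0.0000+(1−p*)·0.0000)/1.1=0.0000; Δ=(0.0000−0.0000)/(214.0625−128.4375)=0.0000; B=V−Δ·S=0.0000
Node (0,0) S=137.0000: V=(p*·0.0000+(1−p*)·5.4893)/1.1=1.4971; Δ=(0.0000−5.4893)/(171.2500−102.7500)=-0.0801; B=V−Δ·S=12.4757
Each (Δ,B) replicates both successor values, so the strategy is self-financing and V0 is arbitrage-free.

(0,0): Delta=-0.0801 Bond=12.4757
(1,0): Delta=-0.3918 Bond=45.7443
(1,1): Delta=0.0000 Bond=0.0000
V0=1.4971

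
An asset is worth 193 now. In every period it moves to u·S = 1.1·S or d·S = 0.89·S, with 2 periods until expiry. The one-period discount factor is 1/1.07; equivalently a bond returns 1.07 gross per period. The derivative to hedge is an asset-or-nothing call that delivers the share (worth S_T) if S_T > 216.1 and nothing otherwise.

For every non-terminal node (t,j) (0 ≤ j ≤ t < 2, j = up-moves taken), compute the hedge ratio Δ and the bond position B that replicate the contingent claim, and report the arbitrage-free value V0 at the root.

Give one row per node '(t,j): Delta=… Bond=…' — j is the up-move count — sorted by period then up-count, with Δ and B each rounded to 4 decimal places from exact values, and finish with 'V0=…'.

(0,0): Delta=4.6157 Bond=-740.9673
(1,0): Delta=0.0000 Bond=0.0000
(1,1): Delta=5.2381 Bond=-924.9742
V0=149.8586

No-arbitrage ⇒ martingale measure with p* = (R−d)/(u−d) = 0.8571.
Terminal payoffs: V(2,0)=0.0000, V(2,1)=0.0000, V(2,2)=233.5300
Node (1,0) S=171.7700: V=(p*·0.0000+(1−p*)·0.0000)/1.07=0.0000; Δ=(0.0000−0.0000)/(188.9470−152.8753)=0.0000; B=V−Δ·S=0.0000
Node (1,1) S=212.3000: V=(p*·233.5300+(1−p*)·0.0000)/1.07=187.0734; Δ=(233.5300−0.0000)/(233.5300−188.9470)=5.2381; B=V−Δ·S=-924.9742
Node (0,0) S=193.0000: V=(p*·187.0734+(1−p*)·0.0000)/1.07=149.8586; Δ=(187.0734−0.0000)/(212.3000−171.7700)=4.6157; B=V−Δ·S=-740.9673
Self-financing check: at every node Δ·S+B equals the discounted successor values.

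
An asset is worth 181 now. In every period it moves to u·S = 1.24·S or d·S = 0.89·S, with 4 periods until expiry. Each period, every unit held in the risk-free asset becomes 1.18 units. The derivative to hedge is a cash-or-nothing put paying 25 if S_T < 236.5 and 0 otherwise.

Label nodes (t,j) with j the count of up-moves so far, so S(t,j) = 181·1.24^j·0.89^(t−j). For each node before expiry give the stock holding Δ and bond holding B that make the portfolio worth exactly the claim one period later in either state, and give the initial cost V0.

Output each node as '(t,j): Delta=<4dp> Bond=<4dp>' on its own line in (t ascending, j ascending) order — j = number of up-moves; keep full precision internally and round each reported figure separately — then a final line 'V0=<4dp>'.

The replicating-portfolio and risk-neutral prices coincide; use p* = (1.18−0.89)/(1.24−0.89) = 0.8286 for the latter.
Payoff layer (t=4): V(4,0)=25.0000, V(4,1)=25.0000, V(4,2)=25.0000, V(4,3)=0.0000, V(4,4)=0.0000
Node (3,0) S=127.5994: V=(p*·25.0000+(1−p*)·25.0000)/1.18=21.1864; Δ=(25.0000−25.0000)/(158.2232−113.5635)=0.0000; B=V−Δ·S=21.1864
Node (3,1) S=177.7789: V=(p*·25.0000+(1−p*)·25.0000)/1.18=21.1864; Δ=(25.0000−25.0000)/(220.4459−158.2232)=0.0000; B=V−Δ·S=21.1864
Node (3,2) S=247.6920: V=(p*·0.0000+(1−p*)·25.0000)/1.18=3.6320; Δ=(0.0000−25.0000)/(307.1381−220.4459)=-0.2884; B=V−Δ·S=75.0605
Node (3,3) S=345.0989: V=(p*·0.0000+(1−p*)·0.0000)/1.18=0.0000; Δ=(0.0000−0.0000)/(427.9227−307.1381)=0.0000; B=V−Δ·S=0.0000
Node (2,0) S=143.3701: V=(p*·21.1864+(1−p*)·21.1864)/1.18=17.9546; Δ=(21.1864−21.1864)/(177.7789−127.5994)=0.0000; B=V−Δ·S=17.9546
Node (2,1) S=199.7516: V=(p*·3.6320+(1−p*)·21.1864)/1.18=5.6282; Δ=(3.6320−21.1864)/(247.6920−177.7789)=-0.2511; B=V−Δ·S=55.7839
Node (2,2) S=278.3056: V=(p*·0.0000+(1−p*)·3.6320)/1.18=0.5276; Δ=(0.0000−3.6320)/(345.0989−247.6920)=-0.0373; B=V−Δ·S=10.9047
Node (1,0) S=161.0900: V=(p*·5.6282+(1−p*)·17.9546)/1.18=6.5604; Δ=(5.6282−17.9546)/(199.7516−143.3701)=-0.2186; B=V−Δ·S=41.7787
Node (1,1) S=224.4400: V=(p*·0.5276+(1−p*)·5.6282)/1.18=1.1882; Δ=(0.5276−5.6282)/(278.3056−199.7516)=-0.0649; B=V−Δ·S=15.7612
Node (0,0) S=181.0000: V=(p*·1.1882+(1−p*)·6.5604)/1.18=1.7874; Δ=(1.1882−6.5604)/(224.4400−161.0900)=-0.0848; B=V−Δ·S=17.1368
Each (Δ,B) replicates both successor values, so the strategy is self-financing and V0 is arbitrage-free.

(0,0): Delta=-0.0848 Bond=17.1368
(1,0): Delta=-0.2186 Bond=41.7787
(1,1): Delta=-0.0649 Bond=15.7612
(2,0): Delta=0.0000 Bond=17.9546
(2,1): Delta=-0.2511 Bond=55.7839
(2,2): Delta=-0.0373 Bond=10.9047
(3,0): Delta=0.0000 Bond=21.1864
(3,1): Delta=0.0000 Bond=21.1864
(3,2): Delta=-0.2884 Bond=75.0605
(3,3): Delta=0.0000 Bond=0.0000
V0=1.7874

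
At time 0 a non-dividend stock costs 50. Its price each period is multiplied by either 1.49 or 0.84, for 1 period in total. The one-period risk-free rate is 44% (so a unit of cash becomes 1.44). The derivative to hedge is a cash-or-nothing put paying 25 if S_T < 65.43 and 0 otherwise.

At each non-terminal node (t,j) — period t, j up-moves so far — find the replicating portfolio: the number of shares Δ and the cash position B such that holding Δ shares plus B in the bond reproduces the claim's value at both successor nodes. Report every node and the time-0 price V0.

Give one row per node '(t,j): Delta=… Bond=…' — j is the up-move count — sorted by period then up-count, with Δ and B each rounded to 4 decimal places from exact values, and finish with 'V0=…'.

The replicating-portfolio and risk-neutral prices coincide; use p* = (1.44−0.84)/(1.49−0.84) = 0.9231 for the latter.
At expiry t=1: V(1,0)=25.0000, V(1,1)=0.0000
(0,0): S=50.0000. Δ = (V_up−V_dn)/(S_up−S_dn) = (0.0000−25.0000)/(74.5000−42.0000) = -0.7692. V = [p*·0.0000 + (1−p*)·25.0000]/1.44 = 1.3355. B = V − Δ·S = 39.7970.
Check: Δ(0,0)·S0 + B(0,0) = 1.3355 = V0.

(0,0): Delta=-0.7692 Bond=39.7970
V0=1.3355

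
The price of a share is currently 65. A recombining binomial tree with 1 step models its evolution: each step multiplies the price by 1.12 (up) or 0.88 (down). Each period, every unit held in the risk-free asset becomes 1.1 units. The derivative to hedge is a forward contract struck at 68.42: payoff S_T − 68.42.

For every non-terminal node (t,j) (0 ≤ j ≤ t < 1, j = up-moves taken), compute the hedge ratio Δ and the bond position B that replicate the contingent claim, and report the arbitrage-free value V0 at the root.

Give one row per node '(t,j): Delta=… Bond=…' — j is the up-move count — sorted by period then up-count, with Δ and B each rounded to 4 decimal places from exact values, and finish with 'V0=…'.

(0,0): Delta=1.0000 Bond=-62.2000
V0=2.8000

Under the risk-neutral measure, an up-move has probability p* = (R−d)/(u−d) = 0.9167 and values discount at R = 1.1.
Payoff layer (t=1): V(1,0)=-11.2200, V(1,1)=4.3800
(0,0): S=65.0000. Δ = (V_up−V_dn)/(S_up−S_dn) = (4.3800−-11.2200)/(72.8000−57.2000) = 1.0000. V = [p*·4.3800 + (1−p*)·-11.2200]/1.1 = 2.8000. B = V − Δ·S = -62.2000.
Root portfolio cost Δ·65+B reproduces V0=2.8000.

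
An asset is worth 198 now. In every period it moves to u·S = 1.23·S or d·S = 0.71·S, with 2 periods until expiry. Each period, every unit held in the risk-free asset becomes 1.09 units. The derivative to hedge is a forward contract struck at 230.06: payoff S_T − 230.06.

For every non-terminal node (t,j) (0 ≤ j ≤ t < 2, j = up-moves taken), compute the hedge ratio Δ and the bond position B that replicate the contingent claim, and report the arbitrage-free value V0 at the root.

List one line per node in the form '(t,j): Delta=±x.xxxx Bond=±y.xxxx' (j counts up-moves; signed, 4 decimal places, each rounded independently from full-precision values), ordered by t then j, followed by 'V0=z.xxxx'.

Risk-neutral probability p* = (R−d)/(u−d) = (1.09−0.71)/(1.23−0.71) = 0.7308.
Terminal values V(2,·): V(2,0)=-130.2482, V(2,1)=-57.1466, V(2,2)=69.4942
Node (1,0) S=140.5800: V=(p*·-57.1466+(1−p*)·-130.2482)/1.09=-70.4842; Δ=(-57.1466−-130.2482)/(172.9134−99.8118)=1.0000; B=V−Δ·S=-211.0642
Node (1,1) S=243.5400: V=(p*·69.4942+(1−p*)·-57.1466)/1.09=32.4758; Δ=(69.4942−-57.1466)/(299.5542−172.9134)=1.0000; B=V−Δ·S=-211.0642
Node (0,0) S=198.0000: V=(p*·32.4758+(1−p*)·-70.4842)/1.09=4.3631; Δ=(32.4758−-70.4842)/(243.5400−140.5800)=1.0000; B=V−Δ·S=-193.6369
The time-0 hedge costs 4.3631, which is the no-arbitrage price.

(0,0): Delta=1.0000 Bond=-193.6369
(1,0): Delta=1.0000 Bond=-211.0642
(1,1): Delta=1.0000 Bond=-211.0642
V0=4.3631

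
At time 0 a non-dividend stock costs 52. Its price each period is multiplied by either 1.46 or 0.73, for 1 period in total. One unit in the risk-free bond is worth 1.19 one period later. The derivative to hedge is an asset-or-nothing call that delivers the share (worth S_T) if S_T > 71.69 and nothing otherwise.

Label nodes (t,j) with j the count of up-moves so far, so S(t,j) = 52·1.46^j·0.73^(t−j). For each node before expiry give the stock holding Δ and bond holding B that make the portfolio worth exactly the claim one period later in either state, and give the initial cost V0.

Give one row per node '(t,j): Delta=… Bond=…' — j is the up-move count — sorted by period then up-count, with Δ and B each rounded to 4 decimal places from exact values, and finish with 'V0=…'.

Since d<R<u, set p* = (R−d)/(u−d) = 0.6301; price each node as the discounted p*-expectation of its children.
Payoff layer (t=1): V(1,0)=0.0000, V(1,1)=75.9200
(0,0): S=52.0000. Δ = (V_up−V_dn)/(S_up−S_dn) = (75.9200−0.0000)/(75.9200−37.9600) = 2.0000. V = [p*·75.9200 + (1−p*)·0.0000]/1.19 = 40.2017. B = V − Δ·S = -63.7983.
Each (Δ,B) replicates both successor values, so the strategy is self-financing and V0 is arbitrage-free.

(0,0): Delta=2.0000 Bond=-63.7983
V0=40.2017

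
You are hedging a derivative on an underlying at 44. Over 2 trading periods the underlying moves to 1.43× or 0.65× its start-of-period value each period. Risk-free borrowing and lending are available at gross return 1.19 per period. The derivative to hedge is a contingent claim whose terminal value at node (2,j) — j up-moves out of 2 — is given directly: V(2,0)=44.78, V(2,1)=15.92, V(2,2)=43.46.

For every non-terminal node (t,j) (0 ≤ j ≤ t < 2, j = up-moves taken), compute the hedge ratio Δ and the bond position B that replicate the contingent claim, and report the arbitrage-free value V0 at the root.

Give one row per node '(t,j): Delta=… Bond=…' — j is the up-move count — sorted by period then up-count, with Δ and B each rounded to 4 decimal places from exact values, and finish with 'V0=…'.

(0,0): Delta=0.2494 Bond=11.5186
(1,0): Delta=-1.2937 Bond=57.8403
(1,1): Delta=0.5612 Bond=-5.9076
V0=22.4927

No-arbitrage ⇒ martingale measure with p* = (R−d)/(u−d) = 0.6923.
Payoff layer (t=2): V(2,0)=44.7800, V(2,1)=15.9200, V(2,2)=43.4600
Node (1,0) S=28.6000: V=(p*·15.9200+(1−p*)·44.7800)/1.19=20.8403; Δ=(15.9200−44.7800)/(40.8980−18.5900)=-1.2937; B=V−Δ·S=57.8403
Node (1,1) S=62.9200: V=(p*·43.4600+(1−p*)·15.9200)/1.19=29.4001; Δ=(43.4600−15.9200)/(89.9756−40.8980)=0.5612; B=V−Δ·S=-5.9076
Node (0,0) S=44.0000: V=(p*·29.4001+(1−p*)·20.8403)/1.19=22.4927; Δ=(29.4001−20.8403)/(62.9200−28.6000)=0.2494; B=V−Δ·S=11.5186
The time-0 hedge costs 22.4927, which is the no-arbitrage price.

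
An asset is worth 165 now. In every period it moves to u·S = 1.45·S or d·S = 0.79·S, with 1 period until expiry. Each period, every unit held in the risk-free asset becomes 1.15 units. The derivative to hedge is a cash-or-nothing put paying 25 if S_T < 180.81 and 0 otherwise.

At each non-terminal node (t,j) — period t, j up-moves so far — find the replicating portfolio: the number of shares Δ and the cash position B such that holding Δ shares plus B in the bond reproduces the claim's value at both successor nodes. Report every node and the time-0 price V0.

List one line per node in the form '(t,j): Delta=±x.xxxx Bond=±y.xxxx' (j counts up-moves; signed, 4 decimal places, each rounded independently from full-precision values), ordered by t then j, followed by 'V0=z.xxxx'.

(0,0): Delta=-0.2296 Bond=47.7602
V0=9.8814

Under the risk-neutral measure, an up-move has probability p* = (R−d)/(u−d) = 0.5455 and values discount at R = 1.15.
Terminal payoffs: V(1,0)=25.0000, V(1,1)=0.0000
(0,0): S=165.0000. Δ = (V_up−V_dn)/(S_up−S_dn) = (0.0000−25.0000)/(239.2500−130.3500) = -0.2296. V = [p*·0.0000 + (1−p*)·25.0000]/1.15 = 9.8814. B = V − Δ·S = 47.7602.
Check: Δ(0,0)·S0 + B(0,0) = 9.8814 = V0.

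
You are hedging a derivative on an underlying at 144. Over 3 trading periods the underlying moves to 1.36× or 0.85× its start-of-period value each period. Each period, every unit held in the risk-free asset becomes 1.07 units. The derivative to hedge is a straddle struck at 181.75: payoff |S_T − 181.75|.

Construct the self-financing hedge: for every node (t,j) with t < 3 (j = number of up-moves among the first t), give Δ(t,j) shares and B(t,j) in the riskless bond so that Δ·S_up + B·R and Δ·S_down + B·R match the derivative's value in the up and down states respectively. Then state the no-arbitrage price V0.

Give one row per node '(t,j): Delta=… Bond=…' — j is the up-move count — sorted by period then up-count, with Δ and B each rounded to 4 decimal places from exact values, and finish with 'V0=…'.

Risk-neutral probability p* = (R−d)/(u−d) = (1.07−0.85)/(1.36−0.85) = 0.4314.
At expiry t=3: V(3,0)=93.3160, V(3,1)=40.2556, V(3,2)=44.6410, V(3,3)=180.4757
Node (2,0) S=104.0400: V=(p*·40.2556+(1−p*)·93.3160)/1.07=65.8198; Δ=(40.2556−93.3160)/(141.4944−88.4340)=-1.0000; B=V−Δ·S=169.8598
Node (2,1) S=166.4640: V=(p*·44.6410+(1−p*)·40.2556)/1.07=39.3901; Δ=(44.6410−40.2556)/(226.3910−141.4944)=0.0517; B=V−Δ·S=30.7912
Node (2,2) S=266.3424: V=(p*·180.4757+(1−p*)·44.6410)/1.07=96.4826; Δ=(180.4757−44.6410)/(362.2257−226.3910)=1.0000; B=V−Δ·S=-169.8598
Node (1,0) S=122.4000: V=(p*·39.3901+(1−p*)·65.8198)/1.07=50.8586; Δ=(39.3901−65.8198)/(166.4640−104.0400)=-0.4234; B=V−Δ·S=102.6817
Node (1,1) S=195.8400: V=(p*·96.4826+(1−p*)·39.3901)/1.07=59.8301; Δ=(96.4826−39.3901)/(266.3424−166.4640)=0.5716; B=V−Δ·S=-52.1160
Node (0,0) S=144.0000: V=(p*·59.8301+(1−p*)·50.8586)/1.07=51.1483; Δ=(59.8301−50.8586)/(195.8400−122.4000)=0.1222; B=V−Δ·S=33.5572
Check: Δ(0,0)·S0 + B(0,0) = 51.1483 = V0.

(0,0): Delta=0.1222 Bond=33.5572
(1,0): Delta=-0.4234 Bond=102.6817
(1,1): Delta=0.5716 Bond=-52.1160
(2,0): Delta=-1.0000 Bond=169.8598
(2,1): Delta=0.0517 Bond=30.7912
(2,2): Delta=1.0000 Bond=-169.8598
V0=51.1483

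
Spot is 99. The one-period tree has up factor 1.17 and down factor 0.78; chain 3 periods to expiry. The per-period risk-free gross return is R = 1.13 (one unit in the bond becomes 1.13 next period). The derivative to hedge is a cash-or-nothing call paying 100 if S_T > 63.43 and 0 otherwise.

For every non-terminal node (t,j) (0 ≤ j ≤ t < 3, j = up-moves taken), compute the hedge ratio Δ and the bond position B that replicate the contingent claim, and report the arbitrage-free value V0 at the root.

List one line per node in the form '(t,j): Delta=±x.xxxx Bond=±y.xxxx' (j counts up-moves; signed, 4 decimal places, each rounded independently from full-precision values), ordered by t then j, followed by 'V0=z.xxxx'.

Since d<R<u, set p* = (R−d)/(u−d) = 0.8974; price each node as the discounted p*-expectation of its children.
Terminal values V(3,·): V(3,0)=0.0000, V(3,1)=100.0000, V(3,2)=100.0000, V(3,3)=100.0000
  t=2,j=0: stock 60.2316 → up 70.4710 (V=100.0000), down 46.9806 (V=0.0000). Price 79.4191; hedge Δ=4.2571, bond B=-176.9912.
  t=2,j=1: stock 90.3474 → up 105.7065 (V=100.0000), down 70.4710 (V=100.0000). Price 88.4956; hedge Δ=0.0000, bond B=88.4956.
  t=2,j=2: stock 135.5211 → up 158.5597 (V=100.0000), down 105.7065 (V=100.0000). Price 88.4956; hedge Δ=0.0000, bond B=88.4956.
  t=1,j=0: stock 77.2200 → up 90.3474 (V=88.4956), down 60.2316 (V=79.4191). Price 77.4908; hedge Δ=0.3014, bond B=54.2178.
  t=1,j=1: stock 115.8300 → up 135.5211 (V=88.4956), down 90.3474 (V=88.4956). Price 78.3147; hedge Δ=0.0000, bond B=78.3147.
  t=0,j=0: stock 99.0000 → up 115.8300 (V=78.3147), down 77.2200 (V=77.4908). Price 69.2302; hedge Δ=0.0213, bond B=67.1179.
Root portfolio cost Δ·99+B reproduces V0=69.2302.

(0,0): Delta=0.0213 Bond=67.1179
(1,0): Delta=0.3014 Bond=54.2178
(1,1): Delta=0.0000 Bond=78.3147
(2,0): Delta=4.2571 Bond=-176.9912
(2,1): Delta=0.0000 Bond=88.4956
(2,2): Delta=0.0000 Bond=88.4956
V0=69.2302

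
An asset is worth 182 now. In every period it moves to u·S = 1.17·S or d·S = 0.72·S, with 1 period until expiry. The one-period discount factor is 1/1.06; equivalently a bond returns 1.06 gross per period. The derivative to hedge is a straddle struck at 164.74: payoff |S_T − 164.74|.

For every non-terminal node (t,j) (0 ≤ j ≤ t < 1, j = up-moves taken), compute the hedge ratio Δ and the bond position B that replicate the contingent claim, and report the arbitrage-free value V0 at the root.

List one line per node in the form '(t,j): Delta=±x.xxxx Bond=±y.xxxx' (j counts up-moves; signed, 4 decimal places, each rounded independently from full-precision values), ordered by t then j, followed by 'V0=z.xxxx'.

(0,0): Delta=0.1770 Bond=9.9057
V0=42.1279

Since d<R<u, set p* = (R−d)/(u−d) = 0.7556; price each node as the discounted p*-expectation of its children.
Payoff layer (t=1): V(1,0)=33.7000, V(1,1)=48.2000
  t=0,j=0: stock 182.0000 → up 212.9400 (V=48.2000), down 131.0400 (V=33.7000). Price 42.1279; hedge Δ=0.1770, bond B=9.9057.
Each (Δ,B) replicates both successor values, so the strategy is self-financing and V0 is arbitrage-free.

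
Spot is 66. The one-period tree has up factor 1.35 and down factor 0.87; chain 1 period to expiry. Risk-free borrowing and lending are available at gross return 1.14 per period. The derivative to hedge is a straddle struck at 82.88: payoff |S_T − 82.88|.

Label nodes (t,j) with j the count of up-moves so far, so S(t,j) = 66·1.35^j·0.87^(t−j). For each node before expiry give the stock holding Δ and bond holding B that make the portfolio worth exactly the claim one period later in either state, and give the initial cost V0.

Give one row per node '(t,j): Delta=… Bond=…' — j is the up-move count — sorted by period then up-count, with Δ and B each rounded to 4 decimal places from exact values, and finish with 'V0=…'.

(0,0): Delta=-0.6073 Bond=52.9232
V0=12.8399

Since d<R<u, set p* = (R−d)/(u−d) = 0.5625; price each node as the discounted p*-expectation of its children.
Terminal values V(1,·): V(1,0)=25.4600, V(1,1)=6.2200
(0,0): S=66.0000. Δ = (V_up−V_dn)/(S_up−S_dn) = (6.2200−25.4600)/(89.1000−57.4200) = -0.6073. V = [p*·6.2200 + (1−p*)·25.4600]/1.14 = 12.8399. B = V − Δ·S = 52.9232.
Check: Δ(0,0)·S0 + B(0,0) = 12.8399 = V0.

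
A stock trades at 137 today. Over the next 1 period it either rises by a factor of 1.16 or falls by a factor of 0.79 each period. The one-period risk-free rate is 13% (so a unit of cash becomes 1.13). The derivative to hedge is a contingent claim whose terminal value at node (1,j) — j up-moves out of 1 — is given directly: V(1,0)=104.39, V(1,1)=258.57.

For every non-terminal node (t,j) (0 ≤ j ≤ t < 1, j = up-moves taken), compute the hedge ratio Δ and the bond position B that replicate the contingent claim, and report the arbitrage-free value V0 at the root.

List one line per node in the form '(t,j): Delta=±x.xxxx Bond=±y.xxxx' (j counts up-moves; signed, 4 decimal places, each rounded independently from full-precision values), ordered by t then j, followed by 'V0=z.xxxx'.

The replicating-portfolio and risk-neutral prices coincide; use p* = (1.13−0.79)/(1.16−0.79) = 0.9189 for the latter.
Payoff layer (t=1): V(1,0)=104.3900, V(1,1)=258.5700
  t=0,j=0: stock 137.0000 → up 158.9200 (V=258.5700), down 108.2300 (V=104.3900). Price 217.7601; hedge Δ=3.0416, bond B=-198.9426.
The time-0 hedge costs 217.7601, which is the no-arbitrage price.

(0,0): Delta=3.0416 Bond=-198.9426
V0=217.7601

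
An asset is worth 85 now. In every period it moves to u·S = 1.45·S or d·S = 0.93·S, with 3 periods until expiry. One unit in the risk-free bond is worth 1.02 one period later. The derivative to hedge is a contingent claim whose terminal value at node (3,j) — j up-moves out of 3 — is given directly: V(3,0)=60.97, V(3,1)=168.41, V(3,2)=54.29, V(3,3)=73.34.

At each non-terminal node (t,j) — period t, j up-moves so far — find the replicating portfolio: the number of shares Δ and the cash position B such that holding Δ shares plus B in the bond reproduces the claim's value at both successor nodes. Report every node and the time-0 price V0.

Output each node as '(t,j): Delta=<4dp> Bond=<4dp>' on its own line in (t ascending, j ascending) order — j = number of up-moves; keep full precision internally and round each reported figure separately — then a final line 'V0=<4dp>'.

The replicating-portfolio and risk-neutral prices coincide; use p* = (1.02−0.93)/(1.45−0.93) = 0.1731 for the latter.
Payoff layer (t=3): V(3,0)=60.9700, V(3,1)=168.4100, V(3,2)=54.2900, V(3,3)=73.3400
(2,0): S=73.5165. Δ = (V_up−V_dn)/(S_up−S_dn) = (168.4100−60.9700)/(106.5989−68.3703) = 2.8105. V = [p*·168.4100 + (1−p*)·60.9700]/1.02 = 78.0053. B = V − Δ·S = -128.6101.
(2,1): S=114.6225. Δ = (V_up−V_dn)/(S_up−S_dn) = (54.2900−168.4100)/(166.2026−106.5989) = -1.9146. V = [p*·54.2900 + (1−p*)·168.4100]/1.02 = 145.7436. B = V − Δ·S = 365.2051.
(2,2): S=178.7125. Δ = (V_up−V_dn)/(S_up−S_dn) = (73.3400−54.2900)/(259.1331−166.2026) = 0.2050. V = [p*·73.3400 + (1−p*)·54.2900]/1.02 = 56.4580. B = V − Δ·S = 19.8233.
(1,0): S=79.0500. Δ = (V_up−V_dn)/(S_up−S_dn) = (145.7436−78.0053)/(114.6225−73.5165) = 1.6479. V = [p*·145.7436 + (1−p*)·78.0053]/1.02 = 87.9698. B = V − Δ·S = -42.2962.
(1,1): S=123.2500. Δ = (V_up−V_dn)/(S_up−S_dn) = (56.4580−145.7436)/(178.7125−114.6225) = -1.3931. V = [p*·56.4580 + (1−p*)·145.7436]/1.02 = 127.7356. B = V − Δ·S = 299.4387.
(0,0): S=85.0000. Δ = (V_up−V_dn)/(S_up−S_dn) = (127.7356−87.9698)/(123.2500−79.0500) = 0.8997. V = [p*·127.7356 + (1−p*)·87.9698]/1.02 = 92.9925. B = V − Δ·S = 16.5199.
Self-financing check: at every node Δ·S+B equals the discounted successor values.

(0,0): Delta=0.8997 Bond=16.5199
(1,0): Delta=1.6479 Bond=-42.2962
(1,1): Delta=-1.3931 Bond=299.4387
(2,0): Delta=2.8105 Bond=-128.6101
(2,1): Delta=-1.9146 Bond=365.2051
(2,2): Delta=0.2050 Bond=19.8233
V0=92.9925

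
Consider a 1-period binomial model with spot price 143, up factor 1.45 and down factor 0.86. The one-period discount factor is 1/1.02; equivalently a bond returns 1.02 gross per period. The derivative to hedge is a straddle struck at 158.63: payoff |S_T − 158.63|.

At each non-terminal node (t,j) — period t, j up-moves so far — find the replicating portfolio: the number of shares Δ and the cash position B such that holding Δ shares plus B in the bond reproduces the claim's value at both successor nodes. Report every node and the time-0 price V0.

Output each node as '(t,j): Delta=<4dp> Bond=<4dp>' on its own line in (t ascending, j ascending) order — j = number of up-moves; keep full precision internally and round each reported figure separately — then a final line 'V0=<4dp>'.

(0,0): Delta=0.1549 Bond=16.2733
V0=38.4259

Since d<R<u, set p* = (R−d)/(u−d) = 0.2712; price each node as the discounted p*-expectation of its children.
At expiry t=1: V(1,0)=35.6500, V(1,1)=48.7200
(0,0): S=143.0000. Δ = (V_up−V_dn)/(S_up−S_dn) = (48.7200−35.6500)/(207.3500−122.9800) = 0.1549. V = [p*·48.7200 + (1−p*)·35.6500]/1.02 = 38.4259. B = V − Δ·S = 16.2733.
Self-financing check: at every node Δ·S+B equals the discounted successor values.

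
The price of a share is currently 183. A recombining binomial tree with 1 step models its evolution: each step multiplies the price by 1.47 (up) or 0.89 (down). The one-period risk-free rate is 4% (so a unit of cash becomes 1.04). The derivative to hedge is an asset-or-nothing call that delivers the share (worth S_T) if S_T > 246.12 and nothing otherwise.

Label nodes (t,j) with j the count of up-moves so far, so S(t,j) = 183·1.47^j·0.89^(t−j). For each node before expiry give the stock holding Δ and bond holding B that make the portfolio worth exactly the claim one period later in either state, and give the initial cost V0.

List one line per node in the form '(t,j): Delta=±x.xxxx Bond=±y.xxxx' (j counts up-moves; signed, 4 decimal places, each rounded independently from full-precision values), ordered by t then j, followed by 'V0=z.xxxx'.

Since d<R<u, set p* = (R−d)/(u−d) = 0.2586; price each node as the discounted p*-expectation of its children.
Payoff layer (t=1): V(1,0)=0.0000, V(1,1)=269.0100
  t=0,j=0: stock 183.0000 → up 269.0100 (V=269.0100), down 162.8700 (V=0.0000). Price 66.8957; hedge Δ=2.5345, bond B=-396.9146.
Check: Δ(0,0)·S0 + B(0,0) = 66.8957 = V0.

(0,0): Delta=2.5345 Bond=-396.9146
V0=66.8957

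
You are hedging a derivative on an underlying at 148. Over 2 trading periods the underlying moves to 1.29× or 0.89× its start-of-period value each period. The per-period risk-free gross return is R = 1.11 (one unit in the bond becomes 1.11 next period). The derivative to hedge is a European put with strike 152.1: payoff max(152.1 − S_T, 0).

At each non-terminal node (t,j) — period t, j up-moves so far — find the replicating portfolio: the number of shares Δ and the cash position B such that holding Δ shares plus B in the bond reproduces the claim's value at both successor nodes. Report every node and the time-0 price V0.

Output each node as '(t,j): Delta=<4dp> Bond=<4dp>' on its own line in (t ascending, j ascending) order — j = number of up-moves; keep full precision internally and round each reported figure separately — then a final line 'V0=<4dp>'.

(0,0): Delta=-0.2388 Bond=41.0713
(1,0): Delta=-0.6618 Bond=101.3092
(1,1): Delta=0.0000 Bond=0.0000
V0=5.7309

The replicating-portfolio and risk-neutral prices coincide; use p* = (1.11−0.89)/(1.29−0.89) = 0.5500 for the latter.
Terminal values V(2,·): V(2,0)=34.8692, V(2,1)=0.0000, V(2,2)=0.0000
Node (1,0) S=131.7200: V=(p*·0.0000+(1−p*)·34.8692)/1.11=14.1362; Δ=(0.0000−34.8692)/(169.9188−117.2308)=-0.6618; B=V−Δ·S=101.3092
Node (1,1) S=190.9200: V=(p*·0.0000+(1−p*)·0.0000)/1.11=0.0000; Δ=(0.0000−0.0000)/(246.2868−169.9188)=0.0000; B=V−Δ·S=0.0000
Node (0,0) S=148.0000: V=(p*·0.0000+(1−p*)·14.1362)/1.11=5.7309; Δ=(0.0000−14.1362)/(190.9200−131.7200)=-0.2388; B=V−Δ·S=41.0713
The time-0 hedge costs 5.7309, which is the no-arbitrage price.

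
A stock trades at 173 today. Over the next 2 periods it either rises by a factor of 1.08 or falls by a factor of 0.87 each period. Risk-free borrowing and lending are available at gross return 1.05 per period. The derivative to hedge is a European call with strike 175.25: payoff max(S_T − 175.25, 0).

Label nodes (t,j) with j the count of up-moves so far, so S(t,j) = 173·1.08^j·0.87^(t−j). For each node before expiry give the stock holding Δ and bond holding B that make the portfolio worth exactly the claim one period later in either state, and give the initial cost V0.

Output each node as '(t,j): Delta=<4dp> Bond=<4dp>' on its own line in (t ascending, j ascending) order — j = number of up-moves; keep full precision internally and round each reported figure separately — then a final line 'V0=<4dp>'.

Risk-neutral probability p* = (R−d)/(u−d) = (1.05−0.87)/(1.08−0.87) = 0.8571.
At expiry t=2: V(2,0)=0.0000, V(2,1)=0.0000, V(2,2)=26.5372
Node (1,0) S=150.5100: V=(p*·0.0000+(1−p*)·0.0000)/1.05=0.0000; Δ=(0.0000−0.0000)/(162.5508−130.9437)=0.0000; B=V−Δ·S=0.0000
Node (1,1) S=186.8400: V=(p*·26.5372+(1−p*)·0.0000)/1.05=21.6630; Δ=(26.5372−0.0000)/(201.7872−162.5508)=0.6763; B=V−Δ·S=-104.7046
Node (0,0) S=173.0000: V=(p*·21.6630+(1−p*)·0.0000)/1.05=17.6841; Δ=(21.6630−0.0000)/(186.8400−150.5100)=0.5963; B=V−Δ·S=-85.4731
Self-financing check: at every node Δ·S+B equals the discounted successor values.

(0,0): Delta=0.5963 Bond=-85.4731
(1,0): Delta=0.0000 Bond=0.0000
(1,1): Delta=0.6763 Bond=-104.7046
V0=17.6841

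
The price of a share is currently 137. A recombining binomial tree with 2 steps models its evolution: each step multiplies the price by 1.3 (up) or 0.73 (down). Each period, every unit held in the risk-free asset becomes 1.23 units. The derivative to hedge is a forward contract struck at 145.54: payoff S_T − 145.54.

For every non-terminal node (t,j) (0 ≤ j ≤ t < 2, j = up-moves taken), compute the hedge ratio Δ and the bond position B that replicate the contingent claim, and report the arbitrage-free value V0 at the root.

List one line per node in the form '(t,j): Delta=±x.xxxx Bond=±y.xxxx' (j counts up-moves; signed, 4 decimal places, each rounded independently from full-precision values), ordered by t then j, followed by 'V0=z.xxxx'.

Under the risk-neutral measure, an up-move has probability p* = (R−d)/(u−d) = 0.8772 and values discount at R = 1.23.
Terminal values V(2,·): V(2,0)=-72.5327, V(2,1)=-15.5270, V(2,2)=85.9900
  t=1,j=0: stock 100.0100 → up 130.0130 (V=-15.5270), down 73.0073 (V=-72.5327). Price -18.3152; hedge Δ=1.0000, bond B=-118.3252.
  t=1,j=1: stock 178.1000 → up 231.5300 (V=85.9900), down 130.0130 (V=-15.5270). Price 59.7748; hedge Δ=1.0000, bond B=-118.3252.
  t=0,j=0: stock 137.0000 → up 178.1000 (V=59.7748), down 100.0100 (V=-18.3152). Price 40.8006; hedge Δ=1.0000, bond B=-96.1994.
Each (Δ,B) replicates both successor values, so the strategy is self-financing and V0 is arbitrage-free.

(0,0): Delta=1.0000 Bond=-96.1994
(1,0): Delta=1.0000 Bond=-118.3252
(1,1): Delta=1.0000 Bond=-118.3252
V0=40.8006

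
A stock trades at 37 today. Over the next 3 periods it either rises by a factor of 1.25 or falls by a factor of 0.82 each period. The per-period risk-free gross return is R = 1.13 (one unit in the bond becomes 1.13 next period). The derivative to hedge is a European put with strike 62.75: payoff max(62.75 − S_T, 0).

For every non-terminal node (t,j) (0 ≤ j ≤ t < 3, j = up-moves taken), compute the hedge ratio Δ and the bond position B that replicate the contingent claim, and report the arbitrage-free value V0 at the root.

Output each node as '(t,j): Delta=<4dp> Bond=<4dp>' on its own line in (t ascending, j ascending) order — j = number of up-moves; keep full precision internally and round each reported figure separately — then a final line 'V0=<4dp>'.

(0,0): Delta=-0.7566 Bond=36.9526
(1,0): Delta=-1.0000 Bond=49.1425
(1,1): Delta=-0.6947 Bond=38.8973
(2,0): Delta=-1.0000 Bond=55.5310
(2,1): Delta=-1.0000 Bond=55.5310
(2,2): Delta=-0.6172 Bond=39.4725
V0=8.9599

Risk-neutral probability p* = (R−d)/(u−d) = (1.13−0.82)/(1.25−0.82) = 0.7209.
At expiry t=3: V(3,0)=42.3494, V(3,1)=31.6515, V(3,2)=15.3438, V(3,3)=0.0000
  t=2,j=0: stock 24.8788 → up 31.0985 (V=31.6515), down 20.4006 (V=42.3494). Price 30.6522; hedge Δ=-1.0000, bond B=55.5310.
  t=2,j=1: stock 37.9250 → up 47.4062 (V=15.3438), down 31.0985 (V=31.6515). Price 17.6060; hedge Δ=-1.0000, bond B=55.5310.
  t=2,j=2: stock 57.8125 → up 72.2656 (V=0.0000), down 47.4062 (V=15.3438). Price 3.7894; hedge Δ=-0.6172, bond B=39.4725.
  t=1,j=0: stock 30.3400 → up 37.9250 (V=17.6060), down 24.8788 (V=30.6522). Price 18.8025; hedge Δ=-1.0000, bond B=49.1425.
  t=1,j=1: stock 46.2500 → up 57.8125 (V=3.7894), down 37.9250 (V=17.6060). Price 6.7656; hedge Δ=-0.6947, bond B=38.8973.
  t=0,j=0: stock 37.0000 → up 46.2500 (V=6.7656), down 30.3400 (V=18.8025). Price 8.9599; hedge Δ=-0.7566, bond B=36.9526.
The time-0 hedge costs 8.9599, which is the no-arbitrage price.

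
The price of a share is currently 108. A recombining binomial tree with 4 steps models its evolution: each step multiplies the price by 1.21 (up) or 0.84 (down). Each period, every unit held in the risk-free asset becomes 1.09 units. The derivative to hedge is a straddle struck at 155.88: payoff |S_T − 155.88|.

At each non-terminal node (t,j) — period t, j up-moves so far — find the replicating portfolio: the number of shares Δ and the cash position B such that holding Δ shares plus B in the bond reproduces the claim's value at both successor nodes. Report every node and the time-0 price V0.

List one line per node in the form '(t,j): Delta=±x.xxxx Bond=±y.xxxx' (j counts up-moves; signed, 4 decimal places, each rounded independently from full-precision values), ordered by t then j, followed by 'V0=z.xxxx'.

(0,0): Delta=-0.0730 Bond=35.3909
(1,0): Delta=-0.8893 Bond=112.6270
(1,1): Delta=0.1990 Bond=3.0317
(2,0): Delta=-1.0000 Bond=131.2011
(2,1): Delta=-0.8524 Bond=118.7134
(2,2): Delta=0.5493 Bond=-52.0917
(3,0): Delta=-1.0000 Bond=143.0092
(3,1): Delta=-1.0000 Bond=143.0092
(3,2): Delta=-0.8032 Bond=122.8641
(3,3): Delta=1.0000 Bond=-143.0092
V0=27.5048

The replicating-portfolio and risk-neutral prices coincide; use p* = (1.09−0.84)/(1.21−0.84) = 0.6757 for the latter.
At expiry t=4: V(4,0)=102.1099, V(4,1)=78.4254, V(4,2)=44.3086, V(4,3)=4.8360, V(4,4)=75.6276
  t=3,j=0: stock 64.0120 → up 77.4546 (V=78.4254), down 53.7701 (V=102.1099). Price 78.9971; hedge Δ=-1.0000, bond B=143.0092.
  t=3,j=1: stock 92.2078 → up 111.5714 (V=44.3086), down 77.4546 (V=78.4254). Price 50.8014; hedge Δ=-1.0000, bond B=143.0092.
  t=3,j=2: stock 132.8232 → up 160.7160 (V=4.8360), down 111.5714 (V=44.3086). Price 16.1816; hedge Δ=-0.8032, bond B=122.8641.
  t=3,j=3: stock 191.3286 → up 231.5076 (V=75.6276), down 160.7160 (V=4.8360). Price 48.3194; hedge Δ=1.0000, bond B=-143.0092.
  t=2,j=0: stock 76.2048 → up 92.2078 (V=50.8014), down 64.0120 (V=78.9971). Price 54.9963; hedge Δ=-1.0000, bond B=131.2011.
  t=2,j=1: stock 109.7712 → up 132.8232 (V=16.1816), down 92.2078 (V=50.8014). Price 25.1464; hedge Δ=-0.8524, bond B=118.7134.
  t=2,j=2: stock 158.1228 → up 191.3286 (V=48.3194), down 132.8232 (V=16.1816). Price 34.7673; hedge Δ=0.5493, bond B=-52.0917.
  t=1,j=0: stock 90.7200 → up 109.7712 (V=25.1464), down 76.2048 (V=54.9963). Price 31.9518; hedge Δ=-0.8893, bond B=112.6270.
  t=1,j=1: stock 130.6800 → up 158.1228 (V=34.7673), down 109.7712 (V=25.1464). Price 29.0339; hedge Δ=0.1990, bond B=3.0317.
  t=0,j=0: stock 108.0000 → up 130.6800 (V=29.0339), down 90.7200 (V=31.9518). Price 27.5048; hedge Δ=-0.0730, bond B=35.3909.
The time-0 hedge costs 27.5048, which is the no-arbitrage price.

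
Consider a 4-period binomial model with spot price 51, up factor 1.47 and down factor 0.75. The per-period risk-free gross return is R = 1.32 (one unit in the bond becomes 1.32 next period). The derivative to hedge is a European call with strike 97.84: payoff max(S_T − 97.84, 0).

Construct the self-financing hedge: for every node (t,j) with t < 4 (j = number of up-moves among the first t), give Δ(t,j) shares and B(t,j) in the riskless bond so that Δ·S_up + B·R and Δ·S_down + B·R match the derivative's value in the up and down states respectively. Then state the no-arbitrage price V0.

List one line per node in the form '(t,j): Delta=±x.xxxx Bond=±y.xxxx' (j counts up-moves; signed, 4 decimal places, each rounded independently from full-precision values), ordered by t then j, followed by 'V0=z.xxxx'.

The replicating-portfolio and risk-neutral prices coincide; use p* = (1.32−0.75)/(1.47−0.75) = 0.7917 for the latter.
At expiry t=4: V(4,0)=0.0000, V(4,1)=0.0000, V(4,2)=0.0000, V(4,3)=23.6620, V(4,4)=140.3039
  t=3,j=0: stock 21.5156 → up 31.6280 (V=0.0000), down 16.1367 (V=0.0000). Price 0.0000; hedge Δ=0.0000, bond B=0.0000.
  t=3,j=1: stock 42.1706 → up 61.9908 (V=0.0000), down 31.6280 (V=0.0000). Price 0.0000; hedge Δ=0.0000, bond B=0.0000.
  t=3,j=2: stock 82.6544 → up 121.5020 (V=23.6620), down 61.9908 (V=0.0000). Price 14.1912; hedge Δ=0.3976, bond B=-18.6727.
  t=3,j=3: stock 162.0027 → up 238.1439 (V=140.3039), down 121.5020 (V=23.6620). Price 87.8815; hedge Δ=1.0000, bond B=-74.1212.
  t=2,j=0: stock 28.6875 → up 42.1706 (V=0.0000), down 21.5156 (V=0.0000). Price 0.0000; hedge Δ=0.0000, bond B=0.0000.
  t=2,j=1: stock 56.2275 → up 82.6544 (V=14.1912), down 42.1706 (V=0.0000). Price 8.5112; hedge Δ=0.3505, bond B=-11.1989.
  t=2,j=2: stock 110.2059 → up 162.0027 (V=87.8815), down 82.6544 (V=14.1912). Price 54.9465; hedge Δ=0.9287, bond B=-47.4011.
  t=1,j=0: stock 38.2500 → up 56.2275 (V=8.5112), down 28.6875 (V=0.0000). Price 5.1045; hedge Δ=0.3090, bond B=-6.7165.
  t=1,j=1: stock 74.9700 → up 110.2059 (V=54.9465), down 56.2275 (V=8.5112). Price 34.2973; hedge Δ=0.8603, bond B=-30.1962.
  t=0,j=0: stock 51.0000 → up 74.9700 (V=34.2973), down 38.2500 (V=5.1045). Price 21.3754; hedge Δ=0.7950, bond B=-19.1701.
Root portfolio cost Δ·51+B reproduces V0=21.3754.

(0,0): Delta=0.7950 Bond=-19.1701
(1,0): Delta=0.3090 Bond=-6.7165
(1,1): Delta=0.8603 Bond=-30.1962
(2,0): Delta=0.0000 Bond=0.0000
(2,1): Delta=0.3505 Bond=-11.1989
(2,2): Delta=0.9287 Bond=-47.4011
(3,0): Delta=0.0000 Bond=0.0000
(3,1): Delta=0.0000 Bond=0.0000
(3,2): Delta=0.3976 Bond=-18.6727
(3,3): Delta=1.0000 Bond=-74.1212
V0=21.3754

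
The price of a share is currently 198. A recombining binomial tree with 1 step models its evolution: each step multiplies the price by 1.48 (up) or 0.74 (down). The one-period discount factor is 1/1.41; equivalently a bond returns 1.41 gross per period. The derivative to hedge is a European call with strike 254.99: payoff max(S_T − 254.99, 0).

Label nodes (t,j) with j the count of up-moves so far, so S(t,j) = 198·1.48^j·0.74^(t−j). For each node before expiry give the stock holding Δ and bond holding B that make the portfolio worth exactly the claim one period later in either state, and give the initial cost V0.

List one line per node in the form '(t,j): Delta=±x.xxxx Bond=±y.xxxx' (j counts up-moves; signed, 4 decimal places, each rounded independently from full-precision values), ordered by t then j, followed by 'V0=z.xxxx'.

Under the risk-neutral measure, an up-move has probability p* = (R−d)/(u−d) = 0.9054 and values discount at R = 1.41.
Payoff layer (t=1): V(1,0)=0.0000, V(1,1)=38.0500
Node (0,0) S=198.0000: V=(p*·38.0500+(1−p*)·0.0000)/1.41=24.4331; Δ=(38.0500−0.0000)/(293.0400−146.5200)=0.2597; B=V−Δ·S=-26.9858
Each (Δ,B) replicates both successor values, so the strategy is self-financing and V0 is arbitrage-free.

(0,0): Delta=0.2597 Bond=-26.9858
V0=24.4331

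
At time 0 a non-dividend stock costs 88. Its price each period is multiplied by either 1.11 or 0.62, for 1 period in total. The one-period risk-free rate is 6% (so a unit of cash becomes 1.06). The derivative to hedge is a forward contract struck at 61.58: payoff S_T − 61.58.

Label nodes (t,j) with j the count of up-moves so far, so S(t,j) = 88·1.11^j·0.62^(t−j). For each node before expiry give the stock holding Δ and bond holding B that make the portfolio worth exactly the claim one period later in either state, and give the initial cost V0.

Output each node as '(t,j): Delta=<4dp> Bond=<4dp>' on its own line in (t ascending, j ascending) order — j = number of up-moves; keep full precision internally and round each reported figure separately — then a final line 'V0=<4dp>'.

(0,0): Delta=1.0000 Bond=-58.0943
V0=29.9057

The replicating-portfolio and risk-neutral prices coincide; use p* = (1.06−0.62)/(1.11−0.62) = 0.8980 for the latter.
Terminal payoffs: V(1,0)=-7.0200, V(1,1)=36.1000
Node (0,0) S=88.0000: V=(p*·36.1000+(1−p*)·-7.0200)/1.06=29.9057; Δ=(36.1000−-7.0200)/(97.6800−54.5600)=1.0000; B=V−Δ·S=-58.0943
The time-0 hedge costs 29.9057, which is the no-arbitrage price.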